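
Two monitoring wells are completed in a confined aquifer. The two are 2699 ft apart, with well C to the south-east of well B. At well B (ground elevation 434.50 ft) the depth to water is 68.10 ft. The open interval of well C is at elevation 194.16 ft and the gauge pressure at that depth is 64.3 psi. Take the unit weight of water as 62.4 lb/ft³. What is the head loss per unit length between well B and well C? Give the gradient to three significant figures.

Total head at well B: h = 434.50 − 68.10 = 366.40 ft.
Pressure head at well C: ψ = 144·P/γ = 144 × 64.3 / 62.4 = 148.38 ft.
Total head at well C: h = z + ψ = 194.16 + 148.38 = 342.54 ft.
Head difference: h(well B) − h(well C) = 366.40 − 342.54 = 23.86 ft.
Hydraulic gradient: i = |Δh| / L = 23.86 / 2699 = 0.00884.

i ≈ 0.00884 ft/ft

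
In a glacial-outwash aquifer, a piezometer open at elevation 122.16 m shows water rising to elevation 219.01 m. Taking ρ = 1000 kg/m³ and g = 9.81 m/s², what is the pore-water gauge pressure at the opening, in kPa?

Pressure head ψ = h − z = 219.01 − 122.16 = 96.85 m.
P = ρgψ = 1000 × 9.81 × 96.85 = 950098 Pa ≈ 950 kPa.

P ≈ 950 kPa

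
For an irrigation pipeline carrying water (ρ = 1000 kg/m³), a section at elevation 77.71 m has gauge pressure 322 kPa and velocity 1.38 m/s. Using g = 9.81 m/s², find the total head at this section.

h ≈ 110.63 m

Pressure head ψ = P/(ρg) = 322×1000 / (1000 × 9.81) = 32.82 m.
Velocity head = v²/(2g) = 1.38² / (2 × 9.81) = 0.097 m.
h = z + ψ + v²/(2g) = 77.71 + 32.82 + 0.097 = 110.63 m.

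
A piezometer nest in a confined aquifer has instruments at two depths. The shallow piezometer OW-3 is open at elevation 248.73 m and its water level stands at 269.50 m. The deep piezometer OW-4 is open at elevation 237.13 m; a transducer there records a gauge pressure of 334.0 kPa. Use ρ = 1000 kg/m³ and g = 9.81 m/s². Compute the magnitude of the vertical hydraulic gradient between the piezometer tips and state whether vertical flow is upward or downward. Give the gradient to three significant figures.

|i_v| ≈ 0.145; vertical flow is upward

Total head at OW-3: h = 269.50 m (water level in the standpipe).
Pressure head at OW-4: ψ = P/(ρg) = 334.0×1000 / (1000 × 9.81) = 34.05 m.
Total head at OW-4: h = z + ψ = 237.13 + 34.05 = 271.18 m.
Δh = h(OW-3) − h(OW-4) = 269.50 − 271.18 = -1.68 m.
Vertical separation Δz = 248.73 − 237.13 = 11.60 m.
|i_v| = |Δh| / Δz = 1.68 / 11.60 = 0.145.
Head is higher in the deep piezometer, so vertical flow is upward (discharge condition).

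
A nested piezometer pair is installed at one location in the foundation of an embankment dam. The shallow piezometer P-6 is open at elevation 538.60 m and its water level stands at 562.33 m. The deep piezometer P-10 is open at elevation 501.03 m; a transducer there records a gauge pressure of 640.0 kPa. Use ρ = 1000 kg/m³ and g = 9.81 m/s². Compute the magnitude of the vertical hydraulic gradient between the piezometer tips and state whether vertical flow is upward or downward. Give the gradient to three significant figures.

Total head at P-6: h = 562.33 m (water level in the standpipe).
Pressure head at P-10: ψ = P/(ρg) = 640.0×1000 / (1000 × 9.81) = 65.24 m.
Total head at P-10: h = z + ψ = 501.03 + 65.24 = 566.27 m.
Δh = h(P-6) − h(P-10) = 562.33 − 566.27 = -3.94 m.
Vertical separation Δz = 538.60 − 501.03 = 37.57 m.
|i_v| = |Δh| / Δz = 3.94 / 37.57 = 0.105.
Head is higher in the deep piezometer, so vertical flow is upward (discharge condition).

|i_v| ≈ 0.105; vertical flow is upward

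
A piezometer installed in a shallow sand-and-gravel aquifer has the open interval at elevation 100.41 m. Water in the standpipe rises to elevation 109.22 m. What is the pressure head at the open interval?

Total head h = 109.22 m (the water-surface elevation in the piezometer).
Pressure head ψ = h − z = 109.22 − 100.41 = 8.81 m.

ψ ≈ 8.81 m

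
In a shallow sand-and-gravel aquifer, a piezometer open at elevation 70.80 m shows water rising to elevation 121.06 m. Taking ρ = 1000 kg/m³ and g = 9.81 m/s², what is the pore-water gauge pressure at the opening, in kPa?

Pressure head ψ = h − z = 121.06 − 70.80 = 50.26 m.
P = ρgψ = 1000 × 9.81 × 50.26 = 493051 Pa ≈ 493 kPa.

P ≈ 493 kPa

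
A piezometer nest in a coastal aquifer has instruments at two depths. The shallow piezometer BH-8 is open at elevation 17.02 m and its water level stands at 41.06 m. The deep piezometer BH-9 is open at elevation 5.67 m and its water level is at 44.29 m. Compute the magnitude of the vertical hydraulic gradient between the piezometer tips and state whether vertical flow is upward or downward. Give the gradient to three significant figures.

Total head at BH-8: h = 41.06 m (water level in the standpipe).
Total head at BH-9: h = 44.29 m.
Δh = h(BH-8) − h(BH-9) = 41.06 − 44.29 = -3.23 m.
Vertical separation Δz = 17.02 − 5.67 = 11.35 m.
|i_v| = |Δh| / Δz = 3.23 / 11.35 = 0.285.
Head is higher in the deep piezometer, so vertical flow is upward (discharge condition).

|i_v| ≈ 0.285; vertical flow is upward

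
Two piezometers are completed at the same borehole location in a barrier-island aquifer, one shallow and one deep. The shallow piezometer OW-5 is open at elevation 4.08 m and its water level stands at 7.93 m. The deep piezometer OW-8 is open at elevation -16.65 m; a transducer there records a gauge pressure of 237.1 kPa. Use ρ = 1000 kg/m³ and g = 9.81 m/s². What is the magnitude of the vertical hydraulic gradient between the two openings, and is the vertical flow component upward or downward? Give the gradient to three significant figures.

Total head at OW-5: h = 7.93 m (water level in the standpipe).
Pressure head at OW-8: ψ = P/(ρg) = 237.1×1000 / (1000 × 9.81) = 24.17 m.
Total head at OW-8: h = z + ψ = -16.65 + 24.17 = 7.52 m.
Δh = h(OW-5) − h(OW-8) = 7.93 − 7.52 = 0.41 m.
Vertical separation Δz = 4.08 − (-16.65) = 20.73 m.
|i_v| = |Δh| / Δz = 0.41 / 20.73 = 0.0198.
Head is higher in the shallow piezometer, so vertical flow is downward (recharge condition).

|i_v| ≈ 0.0198; vertical flow is downward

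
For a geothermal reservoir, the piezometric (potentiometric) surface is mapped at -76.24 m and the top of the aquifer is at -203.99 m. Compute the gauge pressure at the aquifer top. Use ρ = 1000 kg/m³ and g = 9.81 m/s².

P ≈ 1250 kPa

Pressure head at the aquifer top: ψ = h − z = -76.24 − (-203.99) = 127.75 m.
P = ρgψ = 1000 × 9.81 × 127.75 = 1253228 Pa ≈ 1250 kPa.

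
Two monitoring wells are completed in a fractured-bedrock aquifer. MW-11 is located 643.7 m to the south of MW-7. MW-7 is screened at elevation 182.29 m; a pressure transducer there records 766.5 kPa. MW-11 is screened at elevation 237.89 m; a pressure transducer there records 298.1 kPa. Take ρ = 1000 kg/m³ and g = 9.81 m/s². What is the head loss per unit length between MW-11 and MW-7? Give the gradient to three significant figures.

i ≈ 0.0122 m/m

Pressure head at MW-7: ψ = P/(ρg) = 766.5×1000 / (1000 × 9.81) = 78.13 m.
Total head at MW-7: h = z + ψ = 182.29 + 78.13 = 260.42 m.
Pressure head at MW-11: ψ = P/(ρg) = 298.1×1000 / (1000 × 9.81) = 30.39 m.
Total head at MW-11: h = z + ψ = 237.89 + 30.39 = 268.28 m.
Head difference: h(MW-7) − h(MW-11) = 260.42 − 268.28 = -7.86 m.
Hydraulic gradient: i = |Δh| / L = 7.86 / 643.7 = 0.0122.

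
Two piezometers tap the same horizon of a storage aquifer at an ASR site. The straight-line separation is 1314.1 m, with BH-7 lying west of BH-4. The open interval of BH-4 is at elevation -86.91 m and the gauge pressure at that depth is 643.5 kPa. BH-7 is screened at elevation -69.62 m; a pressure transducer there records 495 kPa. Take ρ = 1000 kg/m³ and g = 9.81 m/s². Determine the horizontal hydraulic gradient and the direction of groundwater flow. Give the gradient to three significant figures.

Pressure head at BH-4: ψ = P/(ρg) = 643.5×1000 / (1000 × 9.81) = 65.60 m.
Total head at BH-4: h = z + ψ = -86.91 + 65.60 = -21.31 m.
Pressure head at BH-7: ψ = P/(ρg) = 495×1000 / (1000 × 9.81) = 50.46 m.
Total head at BH-7: h = z + ψ = -69.62 + 50.46 = -19.16 m.
Head difference: h(BH-4) − h(BH-7) = -21.31 − (-19.16) = -2.15 m.
Hydraulic gradient: i = |Δh| / L = 2.15 / 1314.1 = 0.00164.
Flow is from higher to lower head: from BH-7 toward BH-4, i.e. toward the east.

i ≈ 0.00164; groundwater flows toward the east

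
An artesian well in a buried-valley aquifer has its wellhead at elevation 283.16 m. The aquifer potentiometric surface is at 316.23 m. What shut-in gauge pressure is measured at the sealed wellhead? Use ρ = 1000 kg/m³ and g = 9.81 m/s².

Head above the cap: Δh = 316.23 − 283.16 = 33.07 m.
P = ρgΔh = 1000 × 9.81 × 33.07 = 324417 Pa ≈ 324 kPa.

P ≈ 324 kPa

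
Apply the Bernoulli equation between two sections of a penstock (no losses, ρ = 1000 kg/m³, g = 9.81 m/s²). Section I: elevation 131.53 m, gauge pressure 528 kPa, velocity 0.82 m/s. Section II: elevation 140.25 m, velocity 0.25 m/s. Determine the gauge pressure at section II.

Pressure head at I: ψ₁ = P₁/(ρg) = 528×1000 / (1000 × 9.81) = 53.82 m.
Velocity heads: v₁²/2g = 0.82²/19.62 = 0.034 m; v₂²/2g = 0.25²/19.62 = 0.003 m.
Total head H = z₁ + ψ₁ + v₁²/2g = 131.53 + 53.82 + 0.034 = 185.38 m.
ψ₂ = H − z₂ − v₂²/2g = 185.38 − 140.25 − 0.003 = 45.13 m.
P₂ = ρgψ₂ = 1000 × 9.81 × 45.13 ≈ 443 kPa.

P₂ ≈ 443 kPa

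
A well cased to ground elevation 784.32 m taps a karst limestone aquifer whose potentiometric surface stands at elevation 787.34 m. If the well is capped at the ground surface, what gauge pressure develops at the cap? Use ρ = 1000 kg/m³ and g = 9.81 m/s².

P ≈ 29.6 kPa

Head above the cap: Δh = 787.34 − 784.32 = 3.02 m.
P = ρgΔh = 1000 × 9.81 × 3.02 = 29626 Pa ≈ 29.6 kPa.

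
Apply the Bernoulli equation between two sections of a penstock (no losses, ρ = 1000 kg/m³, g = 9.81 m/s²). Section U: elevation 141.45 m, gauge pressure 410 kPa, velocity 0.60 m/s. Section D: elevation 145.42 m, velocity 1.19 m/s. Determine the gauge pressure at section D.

Pressure head at U: ψ₁ = P₁/(ρg) = 410×1000 / (1000 × 9.81) = 41.79 m.
Velocity heads: v₁²/2g = 0.60²/19.62 = 0.018 m; v₂²/2g = 1.19²/19.62 = 0.072 m.
Total head H = z₁ + ψ₁ + v₁²/2g = 141.45 + 41.79 + 0.018 = 183.26 m.
ψ₂ = H − z₂ − v₂²/2g = 183.26 − 145.42 − 0.072 = 37.77 m.
P₂ = ρgψ₂ = 1000 × 9.81 × 37.77 ≈ 371 kPa.

P₂ ≈ 371 kPa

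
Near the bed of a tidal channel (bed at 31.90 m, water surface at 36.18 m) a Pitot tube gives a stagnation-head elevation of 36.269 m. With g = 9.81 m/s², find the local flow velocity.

v ≈ 1.32 m/s

Near the bed, under hydrostatic conditions, the piezometric head (z + ψ) equals the free-surface elevation, 36.18 m.
Velocity head = total − piezometric = 36.269 − 36.18 = 0.089 m.
v = √(2g·h_v) = √(2 × 9.81 × 0.089) = 1.32 m/s.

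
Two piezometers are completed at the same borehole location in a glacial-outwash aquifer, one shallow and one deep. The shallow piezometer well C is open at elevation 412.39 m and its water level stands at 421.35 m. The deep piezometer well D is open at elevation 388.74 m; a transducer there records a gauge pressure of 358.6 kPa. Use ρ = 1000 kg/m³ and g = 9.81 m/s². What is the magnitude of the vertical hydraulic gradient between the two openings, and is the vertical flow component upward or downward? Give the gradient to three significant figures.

|i_v| ≈ 0.167; vertical flow is upward

Total head at well C: h = 421.35 m (water level in the standpipe).
Pressure head at well D: ψ = P/(ρg) = 358.6×1000 / (1000 × 9.81) = 36.55 m.
Total head at well D: h = z + ψ = 388.74 + 36.55 = 425.29 m.
Δh = h(well C) − h(well D) = 421.35 − 425.29 = -3.94 m.
Vertical separation Δz = 412.39 − 388.74 = 23.65 m.
|i_v| = |Δh| / Δz = 3.94 / 23.65 = 0.167.
Head is higher in the deep piezometer, so vertical flow is upward (discharge condition).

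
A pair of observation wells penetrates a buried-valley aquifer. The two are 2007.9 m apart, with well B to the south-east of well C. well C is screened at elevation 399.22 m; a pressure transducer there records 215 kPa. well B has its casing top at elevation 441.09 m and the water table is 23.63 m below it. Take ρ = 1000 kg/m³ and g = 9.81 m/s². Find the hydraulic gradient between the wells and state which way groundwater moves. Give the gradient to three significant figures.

Pressure head at well C: ψ = P/(ρg) = 215×1000 / (1000 × 9.81) = 21.92 m.
Total head at well C: h = z + ψ = 399.22 + 21.92 = 421.14 m.
Total head at well B: h = 441.09 − 23.63 = 417.46 m.
Head difference: h(well C) − h(well B) = 421.14 − 417.46 = 3.68 m.
Hydraulic gradient: i = |Δh| / L = 3.68 / 2007.9 = 0.00183.
Flow is from higher to lower head: from well C toward well B, i.e. toward the south-east.

i ≈ 0.00183; groundwater flows toward the south-east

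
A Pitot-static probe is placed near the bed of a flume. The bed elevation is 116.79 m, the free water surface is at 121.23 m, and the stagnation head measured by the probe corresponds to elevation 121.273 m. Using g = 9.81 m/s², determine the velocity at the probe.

Near the bed, under hydrostatic conditions, the piezometric head (z + ψ) equals the free-surface elevation, 121.23 m.
Velocity head = total − piezometric = 121.273 − 121.23 = 0.043 m.
v = √(2g·h_v) = √(2 × 9.81 × 0.043) = 0.919 m/s.

v ≈ 0.919 m/s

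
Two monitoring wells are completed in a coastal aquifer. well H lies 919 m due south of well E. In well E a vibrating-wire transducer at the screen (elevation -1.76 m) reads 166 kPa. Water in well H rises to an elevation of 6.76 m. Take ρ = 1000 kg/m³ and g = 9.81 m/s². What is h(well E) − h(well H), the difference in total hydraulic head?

Δh ≈ 8.40 m

Pressure head at well E: ψ = P/(ρg) = 166×1000 / (1000 × 9.81) = 16.92 m.
Total head at well E: h = z + ψ = -1.76 + 16.92 = 15.16 m.
Total head at well H: h = 6.76 m (water level in the piezometer is the total head).
Head difference: h(well E) − h(well H) = 15.16 − 6.76 = 8.40 m.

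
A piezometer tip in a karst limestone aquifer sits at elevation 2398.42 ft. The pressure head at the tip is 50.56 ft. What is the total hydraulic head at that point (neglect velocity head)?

h = z + ψ = 2398.42 + 50.56 = 2448.98 ft.

h ≈ 2448.98 ft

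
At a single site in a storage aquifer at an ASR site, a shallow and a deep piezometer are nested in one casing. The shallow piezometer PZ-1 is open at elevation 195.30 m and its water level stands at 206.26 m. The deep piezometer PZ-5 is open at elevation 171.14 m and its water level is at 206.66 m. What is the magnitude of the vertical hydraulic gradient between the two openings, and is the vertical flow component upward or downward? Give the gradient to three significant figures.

Total head at PZ-1: h = 206.26 m (water level in the standpipe).
Total head at PZ-5: h = 206.66 m.
Δh = h(PZ-1) − h(PZ-5) = 206.26 − 206.66 = -0.40 m.
Vertical separation Δz = 195.30 − 171.14 = 24.16 m.
|i_v| = |Δh| / Δz = 0.40 / 24.16 = 0.0166.
Head is higher in the deep piezometer, so vertical flow is upward (discharge condition).

|i_v| ≈ 0.0166; vertical flow is upward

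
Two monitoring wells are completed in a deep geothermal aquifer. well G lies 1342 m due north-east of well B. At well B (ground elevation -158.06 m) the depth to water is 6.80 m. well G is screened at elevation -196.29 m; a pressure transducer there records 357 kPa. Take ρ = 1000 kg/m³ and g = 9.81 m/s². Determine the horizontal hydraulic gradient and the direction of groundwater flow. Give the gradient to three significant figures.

i ≈ 0.00370; groundwater flows toward the south-west

Total head at well B: h = -158.06 − 6.80 = -164.86 m.
Pressure head at well G: ψ = P/(ρg) = 357×1000 / (1000 × 9.81) = 36.39 m.
Total head at well G: h = z + ψ = -196.29 + 36.39 = -159.90 m.
Head difference: h(well B) − h(well G) = -164.86 − (-159.90) = -4.96 m.
Hydraulic gradient: i = |Δh| / L = 4.96 / 1342 = 0.00370.
Flow is from higher to lower head: from well G toward well B, i.e. toward the south-west.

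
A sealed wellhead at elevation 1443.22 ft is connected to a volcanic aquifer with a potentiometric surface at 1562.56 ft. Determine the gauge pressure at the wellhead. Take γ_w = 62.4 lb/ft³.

P ≈ 51.7 psi

Head above the cap: Δh = 1562.56 − 1443.22 = 119.34 ft.
P = γΔh/144 = 62.4 × 119.34 / 144 = 51.7 psi.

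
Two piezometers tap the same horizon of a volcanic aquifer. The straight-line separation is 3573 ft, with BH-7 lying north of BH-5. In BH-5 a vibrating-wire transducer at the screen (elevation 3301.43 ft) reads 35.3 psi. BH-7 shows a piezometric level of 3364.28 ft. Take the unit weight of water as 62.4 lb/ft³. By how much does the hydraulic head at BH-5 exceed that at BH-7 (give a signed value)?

Pressure head at BH-5: ψ = 144·P/γ = 144 × 35.3 / 62.4 = 81.46 ft.
Total head at BH-5: h = z + ψ = 3301.43 + 81.46 = 3382.89 ft.
Total head at BH-7: h = 3364.28 ft (water level in the piezometer is the total head).
Head difference: h(BH-5) − h(BH-7) = 3382.89 − 3364.28 = 18.61 ft.

Δh ≈ 18.61 ft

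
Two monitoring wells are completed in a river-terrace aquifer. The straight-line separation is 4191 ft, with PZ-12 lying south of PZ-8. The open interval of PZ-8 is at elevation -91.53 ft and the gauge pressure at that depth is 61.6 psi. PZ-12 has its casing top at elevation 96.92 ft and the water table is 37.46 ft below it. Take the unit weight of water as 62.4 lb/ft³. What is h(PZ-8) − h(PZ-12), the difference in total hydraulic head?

Δh ≈ -8.84 ft

Pressure head at PZ-8: ψ = 144·P/γ = 144 × 61.6 / 62.4 = 142.15 ft.
Total head at PZ-8: h = z + ψ = -91.53 + 142.15 = 50.62 ft.
Total head at PZ-12: h = 96.92 − 37.46 = 59.46 ft.
Head difference: h(PZ-8) − h(PZ-12) = 50.62 − 59.46 = -8.84 ft.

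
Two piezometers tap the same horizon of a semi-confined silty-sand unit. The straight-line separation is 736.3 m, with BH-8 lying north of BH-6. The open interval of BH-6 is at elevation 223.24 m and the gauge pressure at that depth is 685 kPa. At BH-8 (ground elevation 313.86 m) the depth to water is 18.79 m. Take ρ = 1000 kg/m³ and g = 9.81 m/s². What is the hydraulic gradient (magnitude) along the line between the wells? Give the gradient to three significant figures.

i ≈ 0.00272

Pressure head at BH-6: ψ = P/(ρg) = 685×1000 / (1000 × 9.81) = 69.83 m.
Total head at BH-6: h = z + ψ = 223.24 + 69.83 = 293.07 m.
Total head at BH-8: h = 313.86 − 18.79 = 295.07 m.
Head difference: h(BH-6) − h(BH-8) = 293.07 − 295.07 = -2.00 m.
Hydraulic gradient: i = |Δh| / L = 2.00 / 736.3 = 0.00272.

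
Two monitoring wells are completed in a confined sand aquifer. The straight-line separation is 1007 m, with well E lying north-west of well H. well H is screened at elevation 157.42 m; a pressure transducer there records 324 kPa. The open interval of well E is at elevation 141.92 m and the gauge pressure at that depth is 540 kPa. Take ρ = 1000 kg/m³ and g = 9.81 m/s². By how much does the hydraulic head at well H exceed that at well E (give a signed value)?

Pressure head at well H: ψ = P/(ρg) = 324×1000 / (1000 × 9.81) = 33.03 m.
Total head at well H: h = z + ψ = 157.42 + 33.03 = 190.45 m.
Pressure head at well E: ψ = P/(ρg) = 540×1000 / (1000 × 9.81) = 55.05 m.
Total head at well E: h = z + ψ = 141.92 + 55.05 = 196.97 m.
Head difference: h(well H) − h(well E) = 190.45 − 196.97 = -6.52 m.

Δh ≈ -6.52 m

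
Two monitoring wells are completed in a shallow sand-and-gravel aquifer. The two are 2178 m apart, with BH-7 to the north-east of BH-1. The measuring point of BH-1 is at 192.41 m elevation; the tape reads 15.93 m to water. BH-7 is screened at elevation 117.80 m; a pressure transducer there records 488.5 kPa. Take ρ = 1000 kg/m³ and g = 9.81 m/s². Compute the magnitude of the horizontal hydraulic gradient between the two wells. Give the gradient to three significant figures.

i ≈ 0.00408

Total head at BH-1: h = 192.41 − 15.93 = 176.48 m.
Pressure head at BH-7: ψ = P/(ρg) = 488.5×1000 / (1000 × 9.81) = 49.80 m.
Total head at BH-7: h = z + ψ = 117.80 + 49.80 = 167.60 m.
Head difference: h(BH-1) − h(BH-7) = 176.48 − 167.60 = 8.88 m.
Hydraulic gradient: i = |Δh| / L = 8.88 / 2178 = 0.00408.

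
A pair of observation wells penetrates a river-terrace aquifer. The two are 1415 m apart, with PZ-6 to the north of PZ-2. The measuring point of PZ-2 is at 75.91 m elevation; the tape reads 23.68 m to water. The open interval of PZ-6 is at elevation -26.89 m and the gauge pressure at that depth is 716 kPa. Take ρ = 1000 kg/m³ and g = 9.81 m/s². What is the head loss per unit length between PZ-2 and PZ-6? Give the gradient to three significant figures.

Total head at PZ-2: h = 75.91 − 23.68 = 52.23 m.
Pressure head at PZ-6: ψ = P/(ρg) = 716×1000 / (1000 × 9.81) = 72.99 m.
Total head at PZ-6: h = z + ψ = -26.89 + 72.99 = 46.10 m.
Head difference: h(PZ-2) − h(PZ-6) = 52.23 − 46.10 = 6.13 m.
Hydraulic gradient: i = |Δh| / L = 6.13 / 1415 = 0.00433.

i ≈ 0.00433 m/m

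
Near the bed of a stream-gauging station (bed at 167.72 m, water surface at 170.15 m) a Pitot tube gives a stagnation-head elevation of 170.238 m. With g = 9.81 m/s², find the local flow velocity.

Near the bed, under hydrostatic conditions, the piezometric head (z + ψ) equals the free-surface elevation, 170.15 m.
Velocity head = total − piezometric = 170.238 − 170.15 = 0.088 m.
v = √(2g·h_v) = √(2 × 9.81 × 0.088) = 1.31 m/s.

v ≈ 1.31 m/s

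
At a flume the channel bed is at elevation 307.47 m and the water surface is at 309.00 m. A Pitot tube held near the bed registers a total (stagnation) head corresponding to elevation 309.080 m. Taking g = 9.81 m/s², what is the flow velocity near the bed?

v ≈ 1.25 m/s

Near the bed, under hydrostatic conditions, the piezometric head (z + ψ) equals the free-surface elevation, 309.00 m.
Velocity head = total − piezometric = 309.080 − 309.00 = 0.080 m.
v = √(2g·h_v) = √(2 × 9.81 × 0.080) = 1.25 m/s.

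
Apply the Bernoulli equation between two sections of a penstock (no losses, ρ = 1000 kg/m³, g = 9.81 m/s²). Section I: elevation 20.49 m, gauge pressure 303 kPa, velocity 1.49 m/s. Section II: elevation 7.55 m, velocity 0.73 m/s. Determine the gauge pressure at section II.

Pressure head at I: ψ₁ = P₁/(ρg) = 303×1000 / (1000 × 9.81) = 30.89 m.
Velocity heads: v₁²/2g = 1.49²/19.62 = 0.113 m; v₂²/2g = 0.73²/19.62 = 0.027 m.
Total head H = z₁ + ψ₁ + v₁²/2g = 20.49 + 30.89 + 0.113 = 51.49 m.
ψ₂ = H − z₂ − v₂²/2g = 51.49 − 7.55 − 0.027 = 43.91 m.
P₂ = ρgψ₂ = 1000 × 9.81 × 43.91 ≈ 431 kPa.

P₂ ≈ 431 kPa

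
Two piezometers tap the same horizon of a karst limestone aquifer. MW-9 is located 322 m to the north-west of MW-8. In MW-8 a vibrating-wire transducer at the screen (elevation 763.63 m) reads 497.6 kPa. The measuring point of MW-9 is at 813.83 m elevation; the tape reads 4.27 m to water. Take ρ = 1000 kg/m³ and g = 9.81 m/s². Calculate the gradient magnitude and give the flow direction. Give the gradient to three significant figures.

i ≈ 0.0149; groundwater flows toward the north-west

Pressure head at MW-8: ψ = P/(ρg) = 497.6×1000 / (1000 × 9.81) = 50.72 m.
Total head at MW-8: h = z + ψ = 763.63 + 50.72 = 814.35 m.
Total head at MW-9: h = 813.83 − 4.27 = 809.56 m.
Head difference: h(MW-8) − h(MW-9) = 814.35 − 809.56 = 4.79 m.
Hydraulic gradient: i = |Δh| / L = 4.79 / 322 = 0.0149.
Flow is from higher to lower head: from MW-8 toward MW-9, i.e. toward the north-west.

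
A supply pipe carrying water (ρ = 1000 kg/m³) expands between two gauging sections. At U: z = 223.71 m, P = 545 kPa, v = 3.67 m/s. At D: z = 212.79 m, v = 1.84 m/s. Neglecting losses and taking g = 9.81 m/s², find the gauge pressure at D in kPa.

P₂ ≈ 657 kPa

Pressure head at U: ψ₁ = P₁/(ρg) = 545×1000 / (1000 × 9.81) = 55.56 m.
Velocity heads: v₁²/2g = 3.67²/19.62 = 0.686 m; v₂²/2g = 1.84²/19.62 = 0.173 m.
Total head H = z₁ + ψ₁ + v₁²/2g = 223.71 + 55.56 + 0.686 = 279.96 m.
ψ₂ = H − z₂ − v₂²/2g = 279.96 − 212.79 − 0.173 = 67.00 m.
P₂ = ρgψ₂ = 1000 × 9.81 × 67.00 ≈ 657 kPa.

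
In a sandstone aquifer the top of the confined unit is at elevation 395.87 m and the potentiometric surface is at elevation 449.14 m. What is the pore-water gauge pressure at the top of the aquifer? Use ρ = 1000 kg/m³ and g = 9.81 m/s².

Pressure head at the aquifer top: ψ = h − z = 449.14 − 395.87 = 53.27 m.
P = ρgψ = 1000 × 9.81 × 53.27 = 522579 Pa ≈ 523 kPa.

P ≈ 523 kPa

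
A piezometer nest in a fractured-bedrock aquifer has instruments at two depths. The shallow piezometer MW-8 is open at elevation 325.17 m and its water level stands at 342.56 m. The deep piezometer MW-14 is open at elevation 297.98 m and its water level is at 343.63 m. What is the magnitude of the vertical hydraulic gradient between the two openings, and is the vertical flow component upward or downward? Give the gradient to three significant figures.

Total head at MW-8: h = 342.56 m (water level in the standpipe).
Total head at MW-14: h = 343.63 m.
Δh = h(MW-8) − h(MW-14) = 342.56 − 343.63 = -1.07 m.
Vertical separation Δz = 325.17 − 297.98 = 27.19 m.
|i_v| = |Δh| / Δz = 1.07 / 27.19 = 0.0394.
Head is higher in the deep piezometer, so vertical flow is upward (discharge condition).

|i_v| ≈ 0.0394; vertical flow is upward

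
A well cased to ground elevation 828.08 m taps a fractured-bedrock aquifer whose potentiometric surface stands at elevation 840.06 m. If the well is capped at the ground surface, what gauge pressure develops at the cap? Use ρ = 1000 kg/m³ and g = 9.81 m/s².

P ≈ 118 kPa

Head above the cap: Δh = 840.06 − 828.08 = 11.98 m.
P = ρgΔh = 1000 × 9.81 × 11.98 = 117524 Pa ≈ 118 kPa.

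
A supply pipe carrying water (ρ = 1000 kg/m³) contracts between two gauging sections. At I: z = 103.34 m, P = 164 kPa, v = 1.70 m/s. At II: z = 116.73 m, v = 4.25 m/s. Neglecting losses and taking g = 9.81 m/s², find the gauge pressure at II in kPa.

Pressure head at I: ψ₁ = P₁/(ρg) = 164×1000 / (1000 × 9.81) = 16.72 m.
Velocity heads: v₁²/2g = 1.70²/19.62 = 0.147 m; v₂²/2g = 4.25²/19.62 = 0.921 m.
Total head H = z₁ + ψ₁ + v₁²/2g = 103.34 + 16.72 + 0.147 = 120.21 m.
ψ₂ = H − z₂ − v₂²/2g = 120.21 − 116.73 − 0.921 = 2.56 m.
P₂ = ρgψ₂ = 1000 × 9.81 × 2.56 ≈ 25.1 kPa.

P₂ ≈ 25.1 kPa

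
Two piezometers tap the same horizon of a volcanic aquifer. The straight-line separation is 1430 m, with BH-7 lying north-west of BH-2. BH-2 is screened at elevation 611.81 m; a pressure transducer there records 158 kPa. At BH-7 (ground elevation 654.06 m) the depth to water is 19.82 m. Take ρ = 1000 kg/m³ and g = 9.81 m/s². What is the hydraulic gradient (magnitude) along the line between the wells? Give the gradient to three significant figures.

i ≈ 0.00442

Pressure head at BH-2: ψ = P/(ρg) = 158×1000 / (1000 × 9.81) = 16.11 m.
Total head at BH-2: h = z + ψ = 611.81 + 16.11 = 627.92 m.
Total head at BH-7: h = 654.06 − 19.82 = 634.24 m.
Head difference: h(BH-2) − h(BH-7) = 627.92 − 634.24 = -6.32 m.
Hydraulic gradient: i = |Δh| / L = 6.32 / 1430 = 0.00442.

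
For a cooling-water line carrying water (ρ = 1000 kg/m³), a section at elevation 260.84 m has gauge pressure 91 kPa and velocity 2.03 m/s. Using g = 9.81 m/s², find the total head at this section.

Pressure head ψ = P/(ρg) = 91×1000 / (1000 × 9.81) = 9.28 m.
Velocity head = v²/(2g) = 2.03² / (2 × 9.81) = 0.210 m.
h = z + ψ + v²/(2g) = 260.84 + 9.28 + 0.210 = 270.33 m.

h ≈ 270.33 m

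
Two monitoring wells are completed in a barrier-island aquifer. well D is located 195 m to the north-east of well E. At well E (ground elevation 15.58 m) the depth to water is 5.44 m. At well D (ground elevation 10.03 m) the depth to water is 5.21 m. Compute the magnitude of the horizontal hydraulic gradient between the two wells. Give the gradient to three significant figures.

Total head at well E: h = 15.58 − 5.44 = 10.14 m.
Total head at well D: h = 10.03 − 5.21 = 4.82 m.
Head difference: h(well E) − h(well D) = 10.14 − 4.82 = 5.32 m.
Hydraulic gradient: i = |Δh| / L = 5.32 / 195 = 0.0273.

i ≈ 0.0273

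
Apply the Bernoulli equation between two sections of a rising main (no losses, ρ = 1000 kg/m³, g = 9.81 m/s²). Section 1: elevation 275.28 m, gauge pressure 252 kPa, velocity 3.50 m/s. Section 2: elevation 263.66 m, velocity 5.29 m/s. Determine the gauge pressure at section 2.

Pressure head at 1: ψ₁ = P₁/(ρg) = 252×1000 / (1000 × 9.81) = 25.69 m.
Velocity heads: v₁²/2g = 3.50²/19.62 = 0.624 m; v₂²/2g = 5.29²/19.62 = 1.426 m.
Total head H = z₁ + ψ₁ + v₁²/2g = 275.28 + 25.69 + 0.624 = 301.59 m.
ψ₂ = H − z₂ − v₂²/2g = 301.59 − 263.66 − 1.426 = 36.50 m.
P₂ = ρgψ₂ = 1000 × 9.81 × 36.50 ≈ 358 kPa.

P₂ ≈ 358 kPa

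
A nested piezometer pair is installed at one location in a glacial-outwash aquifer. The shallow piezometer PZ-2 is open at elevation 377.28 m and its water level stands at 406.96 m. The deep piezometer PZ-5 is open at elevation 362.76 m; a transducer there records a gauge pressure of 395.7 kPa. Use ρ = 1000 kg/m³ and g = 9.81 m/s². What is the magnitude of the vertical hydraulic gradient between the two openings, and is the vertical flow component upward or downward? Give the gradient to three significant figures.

|i_v| ≈ 0.266; vertical flow is downward

Total head at PZ-2: h = 406.96 m (water level in the standpipe).
Pressure head at PZ-5: ψ = P/(ρg) = 395.7×1000 / (1000 × 9.81) = 40.34 m.
Total head at PZ-5: h = z + ψ = 362.76 + 40.34 = 403.10 m.
Δh = h(PZ-2) − h(PZ-5) = 406.96 − 403.10 = 3.86 m.
Vertical separation Δz = 377.28 − 362.76 = 14.52 m.
|i_v| = |Δh| / Δz = 3.86 / 14.52 = 0.266.
Head is higher in the shallow piezometer, so vertical flow is downward (recharge condition).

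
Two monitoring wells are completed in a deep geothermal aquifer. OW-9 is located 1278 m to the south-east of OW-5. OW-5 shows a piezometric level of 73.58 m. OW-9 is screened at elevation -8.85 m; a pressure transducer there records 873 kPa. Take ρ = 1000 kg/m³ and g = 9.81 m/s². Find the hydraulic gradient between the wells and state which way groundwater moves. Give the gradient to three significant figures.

i ≈ 0.00513; groundwater flows toward the north-west

Total head at OW-5: h = 73.58 m (water level in the piezometer is the total head).
Pressure head at OW-9: ψ = P/(ρg) = 873×1000 / (1000 × 9.81) = 88.99 m.
Total head at OW-9: h = z + ψ = -8.85 + 88.99 = 80.14 m.
Head difference: h(OW-5) − h(OW-9) = 73.58 − 80.14 = -6.56 m.
Hydraulic gradient: i = |Δh| / L = 6.56 / 1278 = 0.00513.
Flow is from higher to lower head: from OW-9 toward OW-5, i.e. toward the north-west.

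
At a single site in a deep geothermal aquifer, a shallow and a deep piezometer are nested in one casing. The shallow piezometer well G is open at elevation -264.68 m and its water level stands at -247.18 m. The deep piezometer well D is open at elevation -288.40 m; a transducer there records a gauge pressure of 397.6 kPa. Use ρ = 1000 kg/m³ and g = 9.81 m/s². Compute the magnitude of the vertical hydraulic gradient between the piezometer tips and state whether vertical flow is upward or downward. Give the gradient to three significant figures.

Total head at well G: h = -247.18 m (water level in the standpipe).
Pressure head at well D: ψ = P/(ρg) = 397.6×1000 / (1000 × 9.81) = 40.53 m.
Total head at well D: h = z + ψ = -288.40 + 40.53 = -247.87 m.
Δh = h(well G) − h(well D) = -247.18 − (-247.87) = 0.69 m.
Vertical separation Δz = -264.68 − (-288.40) = 23.72 m.
|i_v| = |Δh| / Δz = 0.69 / 23.72 = 0.0291.
Head is higher in the shallow piezometer, so vertical flow is downward (recharge condition).

|i_v| ≈ 0.0291; vertical flow is downward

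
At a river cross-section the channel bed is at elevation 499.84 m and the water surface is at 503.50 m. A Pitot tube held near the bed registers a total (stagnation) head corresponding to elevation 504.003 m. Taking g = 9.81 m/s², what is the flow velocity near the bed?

Near the bed, under hydrostatic conditions, the piezometric head (z + ψ) equals the free-surface elevation, 503.50 m.
Velocity head = total − piezometric = 504.003 − 503.50 = 0.503 m.
v = √(2g·h_v) = √(2 × 9.81 × 0.503) = 3.14 m/s.

v ≈ 3.14 m/s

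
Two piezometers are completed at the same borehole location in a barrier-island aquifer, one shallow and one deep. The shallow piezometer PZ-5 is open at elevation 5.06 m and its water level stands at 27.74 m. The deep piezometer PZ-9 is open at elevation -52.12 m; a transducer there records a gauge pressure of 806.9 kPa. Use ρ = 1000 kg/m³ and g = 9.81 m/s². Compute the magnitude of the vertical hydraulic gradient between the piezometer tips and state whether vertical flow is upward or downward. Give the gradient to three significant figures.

Total head at PZ-5: h = 27.74 m (water level in the standpipe).
Pressure head at PZ-9: ψ = P/(ρg) = 806.9×1000 / (1000 × 9.81) = 82.25 m.
Total head at PZ-9: h = z + ψ = -52.12 + 82.25 = 30.13 m.
Δh = h(PZ-5) − h(PZ-9) = 27.74 − 30.13 = -2.39 m.
Vertical separation Δz = 5.06 − (-52.12) = 57.18 m.
|i_v| = |Δh| / Δz = 2.39 / 57.18 = 0.0418.
Head is higher in the deep piezometer, so vertical flow is upward (discharge condition).

|i_v| ≈ 0.0418; vertical flow is upward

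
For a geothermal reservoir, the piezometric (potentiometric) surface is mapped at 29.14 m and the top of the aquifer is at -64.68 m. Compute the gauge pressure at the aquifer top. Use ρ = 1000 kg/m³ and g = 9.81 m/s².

P ≈ 920 kPa

Pressure head at the aquifer top: ψ = h − z = 29.14 − (-64.68) = 93.82 m.
P = ρgψ = 1000 × 9.81 × 93.82 = 920374 Pa ≈ 920 kPa.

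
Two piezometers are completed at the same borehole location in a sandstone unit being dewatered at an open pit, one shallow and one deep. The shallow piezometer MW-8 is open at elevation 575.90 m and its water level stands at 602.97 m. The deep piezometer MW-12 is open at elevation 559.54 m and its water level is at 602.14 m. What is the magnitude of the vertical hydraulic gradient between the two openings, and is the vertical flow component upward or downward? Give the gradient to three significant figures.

Total head at MW-8: h = 602.97 m (water level in the standpipe).
Total head at MW-12: h = 602.14 m.
Δh = h(MW-8) − h(MW-12) = 602.97 − 602.14 = 0.83 m.
Vertical separation Δz = 575.90 − 559.54 = 16.36 m.
|i_v| = |Δh| / Δz = 0.83 / 16.36 = 0.0507.
Head is higher in the shallow piezometer, so vertical flow is downward (recharge condition).

|i_v| ≈ 0.0507; vertical flow is downward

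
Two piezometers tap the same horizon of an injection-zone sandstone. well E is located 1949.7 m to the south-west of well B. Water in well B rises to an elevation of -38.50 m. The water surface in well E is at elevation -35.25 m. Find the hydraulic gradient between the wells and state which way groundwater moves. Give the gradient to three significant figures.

Total head at well B: h = -38.50 m (water level in the piezometer is the total head).
Total head at well E: h = -35.25 m (water level in the piezometer is the total head).
Head difference: h(well B) − h(well E) = -38.50 − (-35.25) = -3.25 m.
Hydraulic gradient: i = |Δh| / L = 3.25 / 1949.7 = 0.00167.
Flow is from higher to lower head: from well E toward well B, i.e. toward the north-east.

i ≈ 0.00167; groundwater flows toward the north-east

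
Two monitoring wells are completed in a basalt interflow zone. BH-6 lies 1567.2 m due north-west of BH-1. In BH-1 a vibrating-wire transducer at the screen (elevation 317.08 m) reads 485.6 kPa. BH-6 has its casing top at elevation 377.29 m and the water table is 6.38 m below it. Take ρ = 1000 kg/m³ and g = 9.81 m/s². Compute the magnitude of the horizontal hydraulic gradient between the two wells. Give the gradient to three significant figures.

i ≈ 0.00276

Pressure head at BH-1: ψ = P/(ρg) = 485.6×1000 / (1000 × 9.81) = 49.50 m.
Total head at BH-1: h = z + ψ = 317.08 + 49.50 = 366.58 m.
Total head at BH-6: h = 377.29 − 6.38 = 370.91 m.
Head difference: h(BH-1) − h(BH-6) = 366.58 − 370.91 = -4.33 m.
Hydraulic gradient: i = |Δh| / L = 4.33 / 1567.2 = 0.00276.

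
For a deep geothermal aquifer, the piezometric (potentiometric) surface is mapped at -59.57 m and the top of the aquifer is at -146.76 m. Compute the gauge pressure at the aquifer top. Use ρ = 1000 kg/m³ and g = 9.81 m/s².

P ≈ 855 kPa

Pressure head at the aquifer top: ψ = h − z = -59.57 − (-146.76) = 87.19 m.
P = ρgψ = 1000 × 9.81 × 87.19 = 855334 Pa ≈ 855 kPa.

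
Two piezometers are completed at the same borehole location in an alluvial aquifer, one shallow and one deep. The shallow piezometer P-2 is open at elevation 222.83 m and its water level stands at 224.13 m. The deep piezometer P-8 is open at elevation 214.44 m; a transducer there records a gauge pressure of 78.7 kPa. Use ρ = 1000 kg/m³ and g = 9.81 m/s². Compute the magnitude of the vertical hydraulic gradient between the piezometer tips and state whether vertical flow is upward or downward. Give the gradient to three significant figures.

Total head at P-2: h = 224.13 m (water level in the standpipe).
Pressure head at P-8: ψ = P/(ρg) = 78.7×1000 / (1000 × 9.81) = 8.02 m.
Total head at P-8: h = z + ψ = 214.44 + 8.02 = 222.46 m.
Δh = h(P-2) − h(P-8) = 224.13 − 222.46 = 1.67 m.
Vertical separation Δz = 222.83 − 214.44 = 8.39 m.
|i_v| = |Δh| / Δz = 1.67 / 8.39 = 0.199.
Head is higher in the shallow piezometer, so vertical flow is downward (recharge condition).

|i_v| ≈ 0.199; vertical flow is downward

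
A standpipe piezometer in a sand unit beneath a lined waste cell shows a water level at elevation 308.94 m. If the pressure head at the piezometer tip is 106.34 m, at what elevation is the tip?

z ≈ 202.60 m

z = h − ψ = 308.94 − 106.34 = 202.60 m.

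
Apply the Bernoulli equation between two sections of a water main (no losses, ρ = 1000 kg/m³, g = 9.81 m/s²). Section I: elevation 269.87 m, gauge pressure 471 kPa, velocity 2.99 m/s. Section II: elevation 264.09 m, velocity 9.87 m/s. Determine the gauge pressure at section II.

P₂ ≈ 483 kPa

Pressure head at I: ψ₁ = P₁/(ρg) = 471×1000 / (1000 × 9.81) = 48.01 m.
Velocity heads: v₁²/2g = 2.99²/19.62 = 0.456 m; v₂²/2g = 9.87²/19.62 = 4.965 m.
Total head H = z₁ + ψ₁ + v₁²/2g = 269.87 + 48.01 + 0.456 = 318.34 m.
ψ₂ = H − z₂ − v₂²/2g = 318.34 − 264.09 − 4.965 = 49.28 m.
P₂ = ρgψ₂ = 1000 × 9.81 × 49.28 ≈ 483 kPa.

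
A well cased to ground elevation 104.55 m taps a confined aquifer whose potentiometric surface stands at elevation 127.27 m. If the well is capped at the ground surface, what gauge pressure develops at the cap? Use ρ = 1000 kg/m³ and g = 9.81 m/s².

Head above the cap: Δh = 127.27 − 104.55 = 22.72 m.
P = ρgΔh = 1000 × 9.81 × 22.72 = 222883 Pa ≈ 223 kPa.

P ≈ 223 kPa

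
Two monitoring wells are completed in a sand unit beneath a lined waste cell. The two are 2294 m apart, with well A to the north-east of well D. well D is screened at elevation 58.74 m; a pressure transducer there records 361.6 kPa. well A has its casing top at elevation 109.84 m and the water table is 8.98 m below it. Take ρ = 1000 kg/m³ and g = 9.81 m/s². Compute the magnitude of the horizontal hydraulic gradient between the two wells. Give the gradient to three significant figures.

Pressure head at well D: ψ = P/(ρg) = 361.6×1000 / (1000 × 9.81) = 36.86 m.
Total head at well D: h = z + ψ = 58.74 + 36.86 = 95.60 m.
Total head at well A: h = 109.84 − 8.98 = 100.86 m.
Head difference: h(well D) − h(well A) = 95.60 − 100.86 = -5.26 m.
Hydraulic gradient: i = |Δh| / L = 5.26 / 2294 = 0.00229.

i ≈ 0.00229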